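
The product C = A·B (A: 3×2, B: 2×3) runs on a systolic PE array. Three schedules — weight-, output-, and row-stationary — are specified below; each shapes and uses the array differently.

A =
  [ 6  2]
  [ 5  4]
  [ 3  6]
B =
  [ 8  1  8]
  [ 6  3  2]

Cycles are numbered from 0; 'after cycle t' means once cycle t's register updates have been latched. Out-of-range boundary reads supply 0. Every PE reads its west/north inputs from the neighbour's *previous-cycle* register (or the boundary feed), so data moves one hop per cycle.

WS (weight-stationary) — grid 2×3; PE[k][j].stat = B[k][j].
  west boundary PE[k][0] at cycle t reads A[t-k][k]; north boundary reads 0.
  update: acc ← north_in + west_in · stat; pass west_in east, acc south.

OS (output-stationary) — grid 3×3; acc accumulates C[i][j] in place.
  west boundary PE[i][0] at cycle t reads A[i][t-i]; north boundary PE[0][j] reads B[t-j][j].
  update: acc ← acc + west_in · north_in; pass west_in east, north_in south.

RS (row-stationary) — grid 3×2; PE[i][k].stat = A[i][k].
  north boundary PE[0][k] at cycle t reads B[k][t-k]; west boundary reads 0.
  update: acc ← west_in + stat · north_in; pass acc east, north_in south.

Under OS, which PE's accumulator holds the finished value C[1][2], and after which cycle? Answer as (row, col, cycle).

OS — PE[1][2] is where C[1][2] collects:
  step 0 · PE1,2: acc=0; fwd→0 fwd↓0
  step 1 · PE1,2: acc=0; fwd→0 fwd↓0
  step 2 · PE1,2: acc=0; fwd→0 fwd↓0
  step 3 · PE1,2: acc=40; fwd→5 fwd↓8
  step 4 · PE1,2: acc=48; fwd→4 fwd↓2

(row, col, cycle) = (1, 2, 4)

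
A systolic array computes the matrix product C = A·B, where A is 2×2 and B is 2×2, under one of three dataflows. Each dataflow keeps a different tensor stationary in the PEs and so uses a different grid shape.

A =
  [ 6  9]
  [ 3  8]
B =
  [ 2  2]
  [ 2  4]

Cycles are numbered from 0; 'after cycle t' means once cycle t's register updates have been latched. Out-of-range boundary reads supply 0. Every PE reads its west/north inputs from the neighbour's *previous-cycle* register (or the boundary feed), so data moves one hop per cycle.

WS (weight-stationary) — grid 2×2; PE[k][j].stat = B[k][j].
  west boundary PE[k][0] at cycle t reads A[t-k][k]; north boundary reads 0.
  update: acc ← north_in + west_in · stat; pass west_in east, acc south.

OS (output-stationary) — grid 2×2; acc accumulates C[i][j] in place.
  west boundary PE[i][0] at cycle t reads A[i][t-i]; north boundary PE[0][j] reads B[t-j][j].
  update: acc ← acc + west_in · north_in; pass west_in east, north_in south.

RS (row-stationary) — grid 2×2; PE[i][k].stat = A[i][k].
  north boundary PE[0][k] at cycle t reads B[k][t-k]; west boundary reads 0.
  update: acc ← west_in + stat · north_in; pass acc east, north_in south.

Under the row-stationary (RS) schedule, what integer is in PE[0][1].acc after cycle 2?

PE[0][1].acc = 48

Tracing RS — 2×2 array, target PE[0][1]:
  t=0 PE[0][0]: acc=12 h=12 v=2
  t=0 PE[0][1]: acc=0 h=0 v=0
  t=1 PE[0][0]: acc=12 h=12 v=2
  t=1 PE[0][1]: acc=30 h=30 v=2
  t=2 PE[0][0]: acc=0 h=0 v=0
  t=2 PE[0][1]: acc=48 h=48 v=4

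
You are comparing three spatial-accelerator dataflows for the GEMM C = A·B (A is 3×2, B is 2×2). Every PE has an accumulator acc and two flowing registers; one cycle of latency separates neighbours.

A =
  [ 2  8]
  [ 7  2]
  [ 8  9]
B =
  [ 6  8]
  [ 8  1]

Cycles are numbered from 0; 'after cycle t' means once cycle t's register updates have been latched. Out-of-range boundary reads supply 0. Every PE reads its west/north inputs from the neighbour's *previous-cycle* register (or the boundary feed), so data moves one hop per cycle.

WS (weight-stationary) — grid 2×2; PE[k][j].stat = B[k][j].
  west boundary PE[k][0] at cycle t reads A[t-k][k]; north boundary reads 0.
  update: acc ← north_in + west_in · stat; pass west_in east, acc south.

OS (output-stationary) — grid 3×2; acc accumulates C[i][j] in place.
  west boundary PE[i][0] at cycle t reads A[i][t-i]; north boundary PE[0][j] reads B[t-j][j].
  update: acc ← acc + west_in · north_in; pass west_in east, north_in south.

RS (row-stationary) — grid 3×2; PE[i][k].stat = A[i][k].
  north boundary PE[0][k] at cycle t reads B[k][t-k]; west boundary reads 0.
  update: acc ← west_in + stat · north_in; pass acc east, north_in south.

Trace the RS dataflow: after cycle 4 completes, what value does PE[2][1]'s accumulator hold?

Tracing RS — 3×2 array, target PE[2][1]:
  t=0 PE[1][1]: acc=0 h=0 v=0
  t=0 PE[2][0]: acc=0 h=0 v=0
  t=0 PE[2][1]: acc=0 h=0 v=0
  t=1 PE[1][1]: acc=0 h=0 v=0
  t=1 PE[2][0]: acc=0 h=0 v=0
  t=1 PE[2][1]: acc=0 h=0 v=0
  t=2 PE[1][1]: acc=58 h=58 v=8
  t=2 PE[2][0]: acc=48 h=48 v=6
  t=2 PE[2][1]: acc=0 h=0 v=0
  t=3 PE[1][1]: acc=58 h=58 v=1
  t=3 PE[2][0]: acc=64 h=64 v=8
  t=3 PE[2][1]: acc=120 h=120 v=8
  t=4 PE[1][1]: acc=0 h=0 v=0
  t=4 PE[2][0]: acc=0 h=0 v=0
  t=4 PE[2][1]: acc=73 h=73 v=1

PE[2][1].acc = 73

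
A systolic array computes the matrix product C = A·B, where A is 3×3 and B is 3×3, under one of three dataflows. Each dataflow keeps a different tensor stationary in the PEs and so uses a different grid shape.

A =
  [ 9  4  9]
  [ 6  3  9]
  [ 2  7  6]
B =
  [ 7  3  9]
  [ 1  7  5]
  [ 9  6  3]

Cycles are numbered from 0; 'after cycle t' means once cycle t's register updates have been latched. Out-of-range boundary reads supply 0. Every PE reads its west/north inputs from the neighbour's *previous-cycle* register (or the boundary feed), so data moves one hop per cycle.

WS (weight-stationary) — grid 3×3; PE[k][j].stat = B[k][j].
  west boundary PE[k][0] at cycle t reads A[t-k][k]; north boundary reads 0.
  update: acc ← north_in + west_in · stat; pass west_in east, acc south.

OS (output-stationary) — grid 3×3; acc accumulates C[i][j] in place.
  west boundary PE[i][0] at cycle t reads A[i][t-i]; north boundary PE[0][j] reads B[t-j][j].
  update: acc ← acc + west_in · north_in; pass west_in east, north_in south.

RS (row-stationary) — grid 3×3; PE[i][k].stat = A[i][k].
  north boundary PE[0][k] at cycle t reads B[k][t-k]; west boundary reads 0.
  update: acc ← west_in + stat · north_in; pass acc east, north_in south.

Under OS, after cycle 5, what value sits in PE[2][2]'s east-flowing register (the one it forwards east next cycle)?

OS 3×3: PE[2][2] cycle-by-cycle (with neighbour feeds):
  0: (1,2).acc=0  regs=<0,0>
  0: (2,1).acc=0  regs=<0,0>
  0: (2,2).acc=0  regs=<0,0>
  1: (1,2).acc=0  regs=<0,0>
  1: (2,1).acc=0  regs=<0,0>
  1: (2,2).acc=0  regs=<0,0>
  2: (1,2).acc=0  regs=<0,0>
  2: (2,1).acc=0  regs=<0,0>
  2: (2,2).acc=0  regs=<0,0>
  3: (1,2).acc=54  regs=<6,9>
  3: (2,1).acc=6  regs=<2,3>
  3: (2,2).acc=0  regs=<0,0>
  4: (1,2).acc=69  regs=<3,5>
  4: (2,1).acc=55  regs=<7,7>
  4: (2,2).acc=18  regs=<2,9>
  5: (1,2).acc=96  regs=<9,3>
  5: (2,1).acc=91  regs=<6,6>
  5: (2,2).acc=53  regs=<7,5>

register = 7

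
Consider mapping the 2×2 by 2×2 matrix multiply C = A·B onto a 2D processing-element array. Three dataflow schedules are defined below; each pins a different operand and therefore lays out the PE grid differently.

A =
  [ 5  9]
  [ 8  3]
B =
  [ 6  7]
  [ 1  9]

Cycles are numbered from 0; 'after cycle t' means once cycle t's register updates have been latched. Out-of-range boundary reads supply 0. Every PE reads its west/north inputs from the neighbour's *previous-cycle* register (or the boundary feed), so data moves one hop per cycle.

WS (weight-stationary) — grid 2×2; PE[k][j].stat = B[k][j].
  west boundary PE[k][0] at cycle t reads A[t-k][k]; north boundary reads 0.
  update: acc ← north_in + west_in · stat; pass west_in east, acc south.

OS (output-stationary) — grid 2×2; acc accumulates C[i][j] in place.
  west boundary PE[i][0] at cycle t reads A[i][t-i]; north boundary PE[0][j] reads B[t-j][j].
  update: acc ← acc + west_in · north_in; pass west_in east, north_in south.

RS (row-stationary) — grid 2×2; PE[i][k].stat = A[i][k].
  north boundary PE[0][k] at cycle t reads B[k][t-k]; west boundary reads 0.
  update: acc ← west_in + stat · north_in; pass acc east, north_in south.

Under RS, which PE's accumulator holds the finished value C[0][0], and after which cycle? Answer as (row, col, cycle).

Under RS, C[0][0] lands at PE[0][1]:
  0: (0,1).acc=0  regs=<0,0>
  1: (0,1).acc=39  regs=<39,1>

(row, col, cycle) = (0, 1, 1)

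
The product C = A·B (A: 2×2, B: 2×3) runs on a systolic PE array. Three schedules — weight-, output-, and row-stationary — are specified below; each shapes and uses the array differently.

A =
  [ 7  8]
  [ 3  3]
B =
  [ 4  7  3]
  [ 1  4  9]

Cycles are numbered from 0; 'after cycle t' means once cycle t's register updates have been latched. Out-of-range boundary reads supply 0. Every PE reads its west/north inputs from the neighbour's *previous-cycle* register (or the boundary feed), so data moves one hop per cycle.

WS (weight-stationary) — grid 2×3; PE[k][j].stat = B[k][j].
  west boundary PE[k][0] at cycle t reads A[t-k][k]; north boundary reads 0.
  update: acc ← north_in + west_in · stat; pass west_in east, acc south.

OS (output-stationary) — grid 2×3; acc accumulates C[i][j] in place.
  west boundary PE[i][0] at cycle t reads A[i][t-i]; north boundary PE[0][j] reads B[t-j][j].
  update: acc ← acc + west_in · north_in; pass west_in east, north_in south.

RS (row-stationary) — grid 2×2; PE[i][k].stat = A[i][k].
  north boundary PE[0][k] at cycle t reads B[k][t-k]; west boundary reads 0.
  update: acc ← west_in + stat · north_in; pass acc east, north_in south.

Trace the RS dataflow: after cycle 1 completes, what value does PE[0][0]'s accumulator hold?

PE[0][0].acc = 49

RS (2×2). Following PE[0][0] plus its west/north inputs:
  [0] (0,0) acc=28 (h:28 v:4)
  [1] (0,0) acc=49 (h:49 v:7)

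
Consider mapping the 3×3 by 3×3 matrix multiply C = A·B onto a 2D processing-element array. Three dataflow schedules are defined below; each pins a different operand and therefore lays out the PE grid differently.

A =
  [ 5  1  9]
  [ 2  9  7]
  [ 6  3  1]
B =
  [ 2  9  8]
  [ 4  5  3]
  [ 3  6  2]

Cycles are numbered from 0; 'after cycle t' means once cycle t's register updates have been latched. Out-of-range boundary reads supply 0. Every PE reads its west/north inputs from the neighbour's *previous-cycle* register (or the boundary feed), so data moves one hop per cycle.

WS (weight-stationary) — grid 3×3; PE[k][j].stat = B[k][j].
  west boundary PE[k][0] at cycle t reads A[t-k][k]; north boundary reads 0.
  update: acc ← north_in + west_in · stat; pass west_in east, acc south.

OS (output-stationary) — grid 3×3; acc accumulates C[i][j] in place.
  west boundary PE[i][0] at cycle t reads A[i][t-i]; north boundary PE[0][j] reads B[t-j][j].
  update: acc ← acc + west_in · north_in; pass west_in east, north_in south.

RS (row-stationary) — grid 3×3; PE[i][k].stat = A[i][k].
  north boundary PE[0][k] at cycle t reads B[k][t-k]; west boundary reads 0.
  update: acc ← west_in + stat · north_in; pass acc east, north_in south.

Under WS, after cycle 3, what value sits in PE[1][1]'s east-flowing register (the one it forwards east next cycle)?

WS on a 3×3 grid — tracing PE[1][1] and its feeders:
  t=0 PE[0][1]: acc=0 h=0 v=0
  t=0 PE[1][0]: acc=0 h=0 v=0
  t=0 PE[1][1]: acc=0 h=0 v=0
  t=1 PE[0][1]: acc=45 h=5 v=45
  t=1 PE[1][0]: acc=14 h=1 v=14
  t=1 PE[1][1]: acc=0 h=0 v=0
  t=2 PE[0][1]: acc=18 h=2 v=18
  t=2 PE[1][0]: acc=40 h=9 v=40
  t=2 PE[1][1]: acc=50 h=1 v=50
  t=3 PE[0][1]: acc=54 h=6 v=54
  t=3 PE[1][0]: acc=24 h=3 v=24
  t=3 PE[1][1]: acc=63 h=9 v=63

register = 9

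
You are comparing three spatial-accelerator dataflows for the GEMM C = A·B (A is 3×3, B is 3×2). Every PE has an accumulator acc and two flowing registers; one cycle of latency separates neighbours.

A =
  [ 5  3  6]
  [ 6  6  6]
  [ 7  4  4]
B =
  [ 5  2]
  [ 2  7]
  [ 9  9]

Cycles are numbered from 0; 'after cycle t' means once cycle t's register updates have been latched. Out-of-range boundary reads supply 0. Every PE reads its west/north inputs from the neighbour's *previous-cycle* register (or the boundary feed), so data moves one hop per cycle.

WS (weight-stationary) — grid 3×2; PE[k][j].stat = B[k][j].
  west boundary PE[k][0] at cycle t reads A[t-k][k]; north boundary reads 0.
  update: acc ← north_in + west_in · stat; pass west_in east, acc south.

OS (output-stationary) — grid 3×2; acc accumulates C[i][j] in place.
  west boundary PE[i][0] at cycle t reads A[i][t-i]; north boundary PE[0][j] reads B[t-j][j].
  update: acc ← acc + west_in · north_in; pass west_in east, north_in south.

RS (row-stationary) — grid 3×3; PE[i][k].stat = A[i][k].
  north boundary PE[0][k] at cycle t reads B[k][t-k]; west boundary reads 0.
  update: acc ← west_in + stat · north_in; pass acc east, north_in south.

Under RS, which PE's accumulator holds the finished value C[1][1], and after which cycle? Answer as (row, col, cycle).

(row, col, cycle) = (1, 2, 4)

Under RS, C[1][1] lands at PE[1][2]:
  after 0 — PE[1][2] acc=0, pass-E 0, pass-S 0
  after 1 — PE[1][2] acc=0, pass-E 0, pass-S 0
  after 2 — PE[1][2] acc=0, pass-E 0, pass-S 0
  after 3 — PE[1][2] acc=96, pass-E 96, pass-S 9
  after 4 — PE[1][2] acc=108, pass-E 108, pass-S 9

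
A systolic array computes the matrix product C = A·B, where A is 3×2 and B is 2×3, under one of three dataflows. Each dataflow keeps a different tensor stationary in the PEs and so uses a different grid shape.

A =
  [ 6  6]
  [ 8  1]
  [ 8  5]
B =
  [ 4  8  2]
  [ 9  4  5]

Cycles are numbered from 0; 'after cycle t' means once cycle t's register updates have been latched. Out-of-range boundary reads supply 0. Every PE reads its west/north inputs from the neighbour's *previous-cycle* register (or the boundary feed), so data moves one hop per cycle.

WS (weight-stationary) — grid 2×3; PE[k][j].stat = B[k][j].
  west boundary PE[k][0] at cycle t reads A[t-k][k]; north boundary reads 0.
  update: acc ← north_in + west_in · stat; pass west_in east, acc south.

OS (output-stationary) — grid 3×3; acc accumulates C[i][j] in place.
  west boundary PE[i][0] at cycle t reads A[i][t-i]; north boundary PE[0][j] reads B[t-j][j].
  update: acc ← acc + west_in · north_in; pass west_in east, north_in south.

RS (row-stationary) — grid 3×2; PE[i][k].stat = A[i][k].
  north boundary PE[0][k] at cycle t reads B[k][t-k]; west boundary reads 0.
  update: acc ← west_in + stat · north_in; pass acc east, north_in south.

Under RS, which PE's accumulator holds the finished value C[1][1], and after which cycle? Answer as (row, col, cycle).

(row, col, cycle) = (1, 1, 3)

Under RS, C[1][1] lands at PE[1][1]:
  0: (1,1).acc=0  regs=<0,0>
  1: (1,1).acc=0  regs=<0,0>
  2: (1,1).acc=41  regs=<41,9>
  3: (1,1).acc=68  regs=<68,4>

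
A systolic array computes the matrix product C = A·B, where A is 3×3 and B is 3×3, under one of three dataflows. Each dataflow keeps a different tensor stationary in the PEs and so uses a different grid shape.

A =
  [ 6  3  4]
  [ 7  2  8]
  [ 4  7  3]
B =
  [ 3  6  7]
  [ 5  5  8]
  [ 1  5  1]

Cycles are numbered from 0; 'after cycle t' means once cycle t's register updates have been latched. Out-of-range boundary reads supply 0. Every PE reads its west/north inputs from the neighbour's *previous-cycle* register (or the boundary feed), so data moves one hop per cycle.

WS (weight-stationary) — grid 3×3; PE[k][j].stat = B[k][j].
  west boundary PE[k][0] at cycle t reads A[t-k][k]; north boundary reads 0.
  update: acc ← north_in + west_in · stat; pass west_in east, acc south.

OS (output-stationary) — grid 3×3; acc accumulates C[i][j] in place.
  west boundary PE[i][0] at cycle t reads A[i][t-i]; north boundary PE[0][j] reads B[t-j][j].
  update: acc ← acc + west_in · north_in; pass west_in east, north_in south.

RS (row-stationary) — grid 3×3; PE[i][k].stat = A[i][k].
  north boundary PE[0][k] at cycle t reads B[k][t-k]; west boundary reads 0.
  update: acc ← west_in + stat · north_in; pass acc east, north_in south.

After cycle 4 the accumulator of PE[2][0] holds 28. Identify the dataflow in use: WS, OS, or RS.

dataflow = RS

— WS: 3×3; PE[2][0] trace:
  step 0 · PE2,0: acc=0; fwd→0 fwd↓0
  step 1 · PE2,0: acc=0; fwd→0 fwd↓0
  step 2 · PE2,0: acc=37; fwd→4 fwd↓37
  step 3 · PE2,0: acc=39; fwd→8 fwd↓39
  step 4 · PE2,0: acc=50; fwd→3 fwd↓50
— OS: 3×3; PE[2][0] trace:
  step 0 · PE2,0: acc=0; fwd→0 fwd↓0
  step 1 · PE2,0: acc=0; fwd→0 fwd↓0
  step 2 · PE2,0: acc=12; fwd→4 fwd↓3
  step 3 · PE2,0: acc=47; fwd→7 fwd↓5
  step 4 · PE2,0: acc=50; fwd→3 fwd↓1
— RS: 3×3; PE[2][0] trace:
  step 0 · PE2,0: acc=0; fwd→0 fwd↓0
  step 1 · PE2,0: acc=0; fwd→0 fwd↓0
  step 2 · PE2,0: acc=12; fwd→12 fwd↓3
  step 3 · PE2,0: acc=24; fwd→24 fwd↓6
  step 4 · PE2,0: acc=28; fwd→28 fwd↓7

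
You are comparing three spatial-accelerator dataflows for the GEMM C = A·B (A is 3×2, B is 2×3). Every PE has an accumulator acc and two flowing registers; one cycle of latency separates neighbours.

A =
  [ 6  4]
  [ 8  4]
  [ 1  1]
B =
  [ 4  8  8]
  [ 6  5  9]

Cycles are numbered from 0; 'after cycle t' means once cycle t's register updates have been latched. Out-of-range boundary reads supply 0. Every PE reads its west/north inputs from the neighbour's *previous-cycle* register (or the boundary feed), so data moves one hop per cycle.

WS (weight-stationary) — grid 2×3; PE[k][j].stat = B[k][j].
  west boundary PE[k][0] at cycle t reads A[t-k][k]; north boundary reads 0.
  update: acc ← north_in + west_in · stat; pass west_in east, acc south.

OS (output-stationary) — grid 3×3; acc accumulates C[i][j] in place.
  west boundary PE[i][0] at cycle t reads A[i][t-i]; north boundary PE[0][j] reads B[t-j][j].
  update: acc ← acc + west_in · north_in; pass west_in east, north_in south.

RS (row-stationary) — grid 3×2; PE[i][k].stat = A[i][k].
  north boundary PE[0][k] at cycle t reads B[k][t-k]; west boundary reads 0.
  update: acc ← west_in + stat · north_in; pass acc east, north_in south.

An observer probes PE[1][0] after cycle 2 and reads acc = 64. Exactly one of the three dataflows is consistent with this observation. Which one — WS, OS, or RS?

dataflow = RS

WS [2×3] PE[1][0] across cycles:
  t=0 PE[1][0]: acc=0 h=0 v=0
  t=1 PE[1][0]: acc=48 h=4 v=48
  t=2 PE[1][0]: acc=56 h=4 v=56
OS [3×3] PE[1][0] across cycles:
  t=0 PE[1][0]: acc=0 h=0 v=0
  t=1 PE[1][0]: acc=32 h=8 v=4
  t=2 PE[1][0]: acc=56 h=4 v=6
RS [3×2] PE[1][0] across cycles:
  t=0 PE[1][0]: acc=0 h=0 v=0
  t=1 PE[1][0]: acc=32 h=32 v=4
  t=2 PE[1][0]: acc=64 h=64 v=8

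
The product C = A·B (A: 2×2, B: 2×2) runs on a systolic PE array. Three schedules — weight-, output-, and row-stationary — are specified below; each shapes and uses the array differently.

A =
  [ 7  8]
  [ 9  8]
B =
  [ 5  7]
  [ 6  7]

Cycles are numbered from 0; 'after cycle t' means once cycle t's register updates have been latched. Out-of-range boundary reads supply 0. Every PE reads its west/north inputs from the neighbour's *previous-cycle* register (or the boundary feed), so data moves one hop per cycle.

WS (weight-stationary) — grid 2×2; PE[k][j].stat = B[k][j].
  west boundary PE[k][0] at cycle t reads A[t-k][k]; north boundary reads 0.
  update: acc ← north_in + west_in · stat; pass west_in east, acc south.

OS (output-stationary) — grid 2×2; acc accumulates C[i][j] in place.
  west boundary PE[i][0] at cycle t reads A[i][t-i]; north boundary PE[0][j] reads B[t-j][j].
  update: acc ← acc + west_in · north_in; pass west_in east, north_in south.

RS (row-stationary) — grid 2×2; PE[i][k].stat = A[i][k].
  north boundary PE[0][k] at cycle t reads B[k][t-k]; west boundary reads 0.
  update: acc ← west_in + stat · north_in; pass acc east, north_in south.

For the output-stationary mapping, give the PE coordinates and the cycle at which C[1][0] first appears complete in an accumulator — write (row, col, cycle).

(row, col, cycle) = (1, 0, 2)

OS — PE[1][0] is where C[1][0] collects:
  t=0 PE[1][0]: acc=0 h=0 v=0
  t=1 PE[1][0]: acc=45 h=9 v=5
  t=2 PE[1][0]: acc=93 h=8 v=6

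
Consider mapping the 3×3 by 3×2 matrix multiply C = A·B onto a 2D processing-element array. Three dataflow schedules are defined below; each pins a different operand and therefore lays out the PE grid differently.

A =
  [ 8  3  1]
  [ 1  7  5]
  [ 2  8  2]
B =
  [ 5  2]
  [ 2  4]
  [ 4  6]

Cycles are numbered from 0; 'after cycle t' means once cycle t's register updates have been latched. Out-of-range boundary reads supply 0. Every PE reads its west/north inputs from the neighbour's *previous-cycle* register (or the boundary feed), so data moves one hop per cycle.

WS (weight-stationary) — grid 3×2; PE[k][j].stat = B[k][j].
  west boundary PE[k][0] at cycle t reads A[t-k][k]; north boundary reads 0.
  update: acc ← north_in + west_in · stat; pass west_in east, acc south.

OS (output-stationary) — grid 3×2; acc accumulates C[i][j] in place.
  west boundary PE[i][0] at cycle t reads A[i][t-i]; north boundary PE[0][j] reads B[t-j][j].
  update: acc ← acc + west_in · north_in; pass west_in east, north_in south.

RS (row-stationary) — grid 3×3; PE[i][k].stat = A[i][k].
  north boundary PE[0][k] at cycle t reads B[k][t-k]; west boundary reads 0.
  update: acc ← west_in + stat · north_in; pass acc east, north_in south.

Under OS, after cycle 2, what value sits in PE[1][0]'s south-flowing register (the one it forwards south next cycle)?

OS on a 3×2 grid — tracing PE[1][0] and its feeders:
  cycle 0: PE[0][0] → acc 40, east 8, south 5
  cycle 0: PE[1][0] → acc 0, east 0, south 0
  cycle 1: PE[0][0] → acc 46, east 3, south 2
  cycle 1: PE[1][0] → acc 5, east 1, south 5
  cycle 2: PE[0][0] → acc 50, east 1, south 4
  cycle 2: PE[1][0] → acc 19, east 7, south 2

register = 2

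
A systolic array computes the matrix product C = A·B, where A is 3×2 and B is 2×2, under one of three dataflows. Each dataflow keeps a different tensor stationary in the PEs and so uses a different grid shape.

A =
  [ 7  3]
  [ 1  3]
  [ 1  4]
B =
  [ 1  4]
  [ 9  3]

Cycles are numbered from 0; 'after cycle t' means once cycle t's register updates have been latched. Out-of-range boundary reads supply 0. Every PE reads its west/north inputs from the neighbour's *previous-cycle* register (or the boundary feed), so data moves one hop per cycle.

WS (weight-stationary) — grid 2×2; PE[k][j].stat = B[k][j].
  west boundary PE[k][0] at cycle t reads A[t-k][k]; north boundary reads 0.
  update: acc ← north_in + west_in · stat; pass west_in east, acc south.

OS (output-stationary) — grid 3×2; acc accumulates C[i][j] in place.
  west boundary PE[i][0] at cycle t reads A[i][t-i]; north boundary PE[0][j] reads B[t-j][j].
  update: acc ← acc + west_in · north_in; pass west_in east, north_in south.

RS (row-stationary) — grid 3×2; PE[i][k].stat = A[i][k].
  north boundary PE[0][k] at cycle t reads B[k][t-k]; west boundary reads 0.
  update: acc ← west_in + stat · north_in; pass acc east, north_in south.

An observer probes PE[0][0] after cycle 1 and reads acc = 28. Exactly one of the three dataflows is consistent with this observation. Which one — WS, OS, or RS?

dataflow = RS

WS [2×2] PE[0][0] across cycles:
  [0] (0,0) acc=7 (h:7 v:7)
  [1] (0,0) acc=1 (h:1 v:1)
OS [3×2] PE[0][0] across cycles:
  [0] (0,0) acc=7 (h:7 v:1)
  [1] (0,0) acc=34 (h:3 v:9)
RS [3×2] PE[0][0] across cycles:
  [0] (0,0) acc=7 (h:7 v:1)
  [1] (0,0) acc=28 (h:28 v:4)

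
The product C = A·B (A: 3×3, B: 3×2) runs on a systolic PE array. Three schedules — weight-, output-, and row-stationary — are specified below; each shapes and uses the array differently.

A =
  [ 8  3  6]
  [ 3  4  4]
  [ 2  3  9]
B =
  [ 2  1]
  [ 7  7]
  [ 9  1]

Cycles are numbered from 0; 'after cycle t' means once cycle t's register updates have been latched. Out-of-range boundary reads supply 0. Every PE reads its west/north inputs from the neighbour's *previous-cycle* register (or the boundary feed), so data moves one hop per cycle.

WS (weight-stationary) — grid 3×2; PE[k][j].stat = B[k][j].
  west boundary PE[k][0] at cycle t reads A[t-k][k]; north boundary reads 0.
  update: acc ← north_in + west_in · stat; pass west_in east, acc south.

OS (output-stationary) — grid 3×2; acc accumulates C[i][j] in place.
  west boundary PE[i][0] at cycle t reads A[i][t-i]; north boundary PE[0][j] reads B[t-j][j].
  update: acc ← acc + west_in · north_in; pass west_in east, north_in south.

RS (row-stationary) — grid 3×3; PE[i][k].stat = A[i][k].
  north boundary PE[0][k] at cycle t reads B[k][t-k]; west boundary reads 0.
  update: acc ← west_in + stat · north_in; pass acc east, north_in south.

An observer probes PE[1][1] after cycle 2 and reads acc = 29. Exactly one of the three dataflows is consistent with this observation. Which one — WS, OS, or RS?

WS (3×2 grid), PE[1][1]:
  after 0 — PE[1][1] acc=0, pass-E 0, pass-S 0
  after 1 — PE[1][1] acc=0, pass-E 0, pass-S 0
  after 2 — PE[1][1] acc=29, pass-E 3, pass-S 29
OS (3×2 grid), PE[1][1]:
  after 0 — PE[1][1] acc=0, pass-E 0, pass-S 0
  after 1 — PE[1][1] acc=0, pass-E 0, pass-S 0
  after 2 — PE[1][1] acc=3, pass-E 3, pass-S 1
RS (3×3 grid), PE[1][1]:
  after 0 — PE[1][1] acc=0, pass-E 0, pass-S 0
  after 1 — PE[1][1] acc=0, pass-E 0, pass-S 0
  after 2 — PE[1][1] acc=34, pass-E 34, pass-S 7

dataflow = WS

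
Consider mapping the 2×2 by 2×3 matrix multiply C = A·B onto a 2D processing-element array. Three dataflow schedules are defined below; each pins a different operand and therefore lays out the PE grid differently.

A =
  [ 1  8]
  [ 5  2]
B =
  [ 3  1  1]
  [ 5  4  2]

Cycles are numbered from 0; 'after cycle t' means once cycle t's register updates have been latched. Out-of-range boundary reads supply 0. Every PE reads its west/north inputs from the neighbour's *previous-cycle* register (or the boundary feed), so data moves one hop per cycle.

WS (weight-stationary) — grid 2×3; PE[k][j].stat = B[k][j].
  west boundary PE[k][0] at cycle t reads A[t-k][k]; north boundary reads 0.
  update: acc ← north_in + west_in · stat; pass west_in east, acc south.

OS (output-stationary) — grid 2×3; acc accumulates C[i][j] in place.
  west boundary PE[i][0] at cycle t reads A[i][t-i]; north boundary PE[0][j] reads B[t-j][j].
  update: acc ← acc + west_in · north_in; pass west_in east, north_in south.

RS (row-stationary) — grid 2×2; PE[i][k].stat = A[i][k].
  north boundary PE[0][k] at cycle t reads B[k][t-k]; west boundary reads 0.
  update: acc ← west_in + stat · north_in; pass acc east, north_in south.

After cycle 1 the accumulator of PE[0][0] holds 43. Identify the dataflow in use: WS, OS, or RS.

— WS: 2×3; PE[0][0] trace:
  after 0 — PE[0][0] acc=3, pass-E 1, pass-S 3
  after 1 — PE[0][0] acc=15, pass-E 5, pass-S 15
— OS: 2×3; PE[0][0] trace:
  after 0 — PE[0][0] acc=3, pass-E 1, pass-S 3
  after 1 — PE[0][0] acc=43, pass-E 8, pass-S 5
— RS: 2×2; PE[0][0] trace:
  after 0 — PE[0][0] acc=3, pass-E 3, pass-S 3
  after 1 — PE[0][0] acc=1, pass-E 1, pass-S 1

dataflow = OS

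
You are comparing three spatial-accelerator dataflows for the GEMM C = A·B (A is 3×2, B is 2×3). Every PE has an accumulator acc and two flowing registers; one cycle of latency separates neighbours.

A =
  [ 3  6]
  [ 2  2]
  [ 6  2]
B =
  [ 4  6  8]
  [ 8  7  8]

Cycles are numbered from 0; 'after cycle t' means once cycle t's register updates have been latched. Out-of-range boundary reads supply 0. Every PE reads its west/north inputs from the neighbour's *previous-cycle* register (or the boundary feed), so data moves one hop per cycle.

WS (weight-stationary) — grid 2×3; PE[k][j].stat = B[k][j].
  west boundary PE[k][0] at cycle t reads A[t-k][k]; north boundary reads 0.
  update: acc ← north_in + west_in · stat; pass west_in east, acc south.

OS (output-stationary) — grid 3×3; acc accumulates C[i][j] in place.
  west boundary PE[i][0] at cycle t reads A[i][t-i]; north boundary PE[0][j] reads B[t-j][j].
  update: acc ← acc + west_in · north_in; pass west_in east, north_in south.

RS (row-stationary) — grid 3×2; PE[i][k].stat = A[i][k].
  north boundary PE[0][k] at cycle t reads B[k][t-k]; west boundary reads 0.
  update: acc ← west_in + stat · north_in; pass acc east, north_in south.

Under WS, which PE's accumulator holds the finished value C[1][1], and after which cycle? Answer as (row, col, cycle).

(row, col, cycle) = (1, 1, 3)

WS: C[1][1] accumulates in PE[1][1]:
  [0] (1,1) acc=0 (h:0 v:0)
  [1] (1,1) acc=0 (h:0 v:0)
  [2] (1,1) acc=60 (h:6 v:60)
  [3] (1,1) acc=26 (h:2 v:26)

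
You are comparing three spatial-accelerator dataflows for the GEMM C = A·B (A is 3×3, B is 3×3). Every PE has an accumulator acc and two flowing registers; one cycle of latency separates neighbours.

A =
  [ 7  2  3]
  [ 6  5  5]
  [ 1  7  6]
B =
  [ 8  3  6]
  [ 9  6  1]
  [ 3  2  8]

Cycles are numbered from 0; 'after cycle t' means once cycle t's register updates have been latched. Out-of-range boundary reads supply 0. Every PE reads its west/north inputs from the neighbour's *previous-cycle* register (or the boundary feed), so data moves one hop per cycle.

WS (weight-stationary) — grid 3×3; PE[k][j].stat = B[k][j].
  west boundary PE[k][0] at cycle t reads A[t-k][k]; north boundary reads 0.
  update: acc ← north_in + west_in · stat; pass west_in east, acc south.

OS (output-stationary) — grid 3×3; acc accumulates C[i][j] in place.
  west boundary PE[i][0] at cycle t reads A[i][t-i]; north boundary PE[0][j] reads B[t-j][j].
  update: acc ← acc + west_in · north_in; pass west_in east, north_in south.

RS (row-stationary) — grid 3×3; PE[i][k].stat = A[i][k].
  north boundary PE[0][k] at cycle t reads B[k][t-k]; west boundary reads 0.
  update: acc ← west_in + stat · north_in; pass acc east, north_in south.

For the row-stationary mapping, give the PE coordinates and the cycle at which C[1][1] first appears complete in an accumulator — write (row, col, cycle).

RS: C[1][1] accumulates in PE[1][2]:
  step 0 · PE1,2: acc=0; fwd→0 fwd↓0
  step 1 · PE1,2: acc=0; fwd→0 fwd↓0
  step 2 · PE1,2: acc=0; fwd→0 fwd↓0
  step 3 · PE1,2: acc=108; fwd→108 fwd↓3
  step 4 · PE1,2: acc=58; fwd→58 fwd↓2

(row, col, cycle) = (1, 2, 4)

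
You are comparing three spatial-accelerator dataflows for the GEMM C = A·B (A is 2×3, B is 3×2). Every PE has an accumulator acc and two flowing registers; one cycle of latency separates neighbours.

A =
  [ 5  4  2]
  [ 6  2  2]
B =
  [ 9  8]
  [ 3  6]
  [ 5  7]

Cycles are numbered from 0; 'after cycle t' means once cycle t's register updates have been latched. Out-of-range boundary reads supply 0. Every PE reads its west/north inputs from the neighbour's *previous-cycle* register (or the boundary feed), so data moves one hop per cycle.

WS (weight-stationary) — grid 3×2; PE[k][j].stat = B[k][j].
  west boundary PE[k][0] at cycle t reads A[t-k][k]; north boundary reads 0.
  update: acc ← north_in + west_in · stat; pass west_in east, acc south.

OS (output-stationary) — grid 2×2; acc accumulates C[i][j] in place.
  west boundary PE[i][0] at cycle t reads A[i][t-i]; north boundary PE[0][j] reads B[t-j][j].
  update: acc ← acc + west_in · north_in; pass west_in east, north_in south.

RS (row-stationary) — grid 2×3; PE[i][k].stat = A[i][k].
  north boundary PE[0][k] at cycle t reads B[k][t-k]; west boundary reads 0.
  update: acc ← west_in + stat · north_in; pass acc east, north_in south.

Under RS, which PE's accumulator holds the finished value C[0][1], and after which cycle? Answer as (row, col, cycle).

(row, col, cycle) = (0, 2, 3)

Under RS, C[0][1] lands at PE[0][2]:
  after 0 — PE[0][2] acc=0, pass-E 0, pass-S 0
  after 1 — PE[0][2] acc=0, pass-E 0, pass-S 0
  after 2 — PE[0][2] acc=67, pass-E 67, pass-S 5
  after 3 — PE[0][2] acc=78, pass-E 78, pass-S 7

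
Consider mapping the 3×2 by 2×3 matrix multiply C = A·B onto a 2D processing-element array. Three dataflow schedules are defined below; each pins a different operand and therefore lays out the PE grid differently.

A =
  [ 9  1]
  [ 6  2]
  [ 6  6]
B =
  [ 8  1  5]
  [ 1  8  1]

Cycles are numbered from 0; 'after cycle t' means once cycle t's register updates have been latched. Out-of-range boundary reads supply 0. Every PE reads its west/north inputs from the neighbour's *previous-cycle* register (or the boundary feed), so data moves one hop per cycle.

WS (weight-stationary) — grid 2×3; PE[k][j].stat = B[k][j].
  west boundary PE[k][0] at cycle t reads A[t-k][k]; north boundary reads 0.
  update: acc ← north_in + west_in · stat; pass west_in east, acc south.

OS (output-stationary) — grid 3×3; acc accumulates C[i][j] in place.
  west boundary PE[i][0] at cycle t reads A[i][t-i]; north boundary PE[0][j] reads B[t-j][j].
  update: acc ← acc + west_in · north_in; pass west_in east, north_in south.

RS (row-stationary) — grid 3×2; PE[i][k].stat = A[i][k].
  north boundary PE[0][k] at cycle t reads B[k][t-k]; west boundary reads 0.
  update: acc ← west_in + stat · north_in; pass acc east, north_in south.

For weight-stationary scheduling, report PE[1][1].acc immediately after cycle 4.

WS on a 2×3 grid — tracing PE[1][1] and its feeders:
  cycle 0: PE[0][1] → acc 0, east 0, south 0
  cycle 0: PE[1][0] → acc 0, east 0, south 0
  cycle 0: PE[1][1] → acc 0, east 0, south 0
  cycle 1: PE[0][1] → acc 9, east 9, south 9
  cycle 1: PE[1][0] → acc 73, east 1, south 73
  cycle 1: PE[1][1] → acc 0, east 0, south 0
  cycle 2: PE[0][1] → acc 6, east 6, south 6
  cycle 2: PE[1][0] → acc 50, east 2, south 50
  cycle 2: PE[1][1] → acc 17, east 1, south 17
  cycle 3: PE[0][1] → acc 6, east 6, south 6
  cycle 3: PE[1][0] → acc 54, east 6, south 54
  cycle 3: PE[1][1] → acc 22, east 2, south 22
  cycle 4: PE[0][1] → acc 0, east 0, south 0
  cycle 4: PE[1][0] → acc 0, east 0, south 0
  cycle 4: PE[1][1] → acc 54, east 6, south 54

PE[1][1].acc = 54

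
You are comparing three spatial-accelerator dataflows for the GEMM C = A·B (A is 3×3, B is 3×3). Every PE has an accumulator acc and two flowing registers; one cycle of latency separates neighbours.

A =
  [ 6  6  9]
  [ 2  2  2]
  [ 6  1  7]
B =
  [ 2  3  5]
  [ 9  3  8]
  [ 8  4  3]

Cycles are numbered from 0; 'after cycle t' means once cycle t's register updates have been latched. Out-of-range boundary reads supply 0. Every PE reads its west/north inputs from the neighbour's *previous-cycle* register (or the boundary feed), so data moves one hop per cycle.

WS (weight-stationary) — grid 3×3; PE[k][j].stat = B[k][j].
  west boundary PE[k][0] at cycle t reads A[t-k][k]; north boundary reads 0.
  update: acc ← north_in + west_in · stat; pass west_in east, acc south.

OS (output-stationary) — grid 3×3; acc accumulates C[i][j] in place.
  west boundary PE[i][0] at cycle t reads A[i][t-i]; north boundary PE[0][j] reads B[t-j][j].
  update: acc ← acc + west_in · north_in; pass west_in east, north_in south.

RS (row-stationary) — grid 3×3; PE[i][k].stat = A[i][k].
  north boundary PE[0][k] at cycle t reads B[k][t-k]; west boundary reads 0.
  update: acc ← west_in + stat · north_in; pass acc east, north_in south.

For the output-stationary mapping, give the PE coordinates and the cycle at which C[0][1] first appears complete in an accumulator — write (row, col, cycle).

OS: C[0][1] accumulates in PE[0][1]:
  [0] (0,1) acc=0 (h:0 v:0)
  [1] (0,1) acc=18 (h:6 v:3)
  [2] (0,1) acc=36 (h:6 v:3)
  [3] (0,1) acc=72 (h:9 v:4)

(row, col, cycle) = (0, 1, 3)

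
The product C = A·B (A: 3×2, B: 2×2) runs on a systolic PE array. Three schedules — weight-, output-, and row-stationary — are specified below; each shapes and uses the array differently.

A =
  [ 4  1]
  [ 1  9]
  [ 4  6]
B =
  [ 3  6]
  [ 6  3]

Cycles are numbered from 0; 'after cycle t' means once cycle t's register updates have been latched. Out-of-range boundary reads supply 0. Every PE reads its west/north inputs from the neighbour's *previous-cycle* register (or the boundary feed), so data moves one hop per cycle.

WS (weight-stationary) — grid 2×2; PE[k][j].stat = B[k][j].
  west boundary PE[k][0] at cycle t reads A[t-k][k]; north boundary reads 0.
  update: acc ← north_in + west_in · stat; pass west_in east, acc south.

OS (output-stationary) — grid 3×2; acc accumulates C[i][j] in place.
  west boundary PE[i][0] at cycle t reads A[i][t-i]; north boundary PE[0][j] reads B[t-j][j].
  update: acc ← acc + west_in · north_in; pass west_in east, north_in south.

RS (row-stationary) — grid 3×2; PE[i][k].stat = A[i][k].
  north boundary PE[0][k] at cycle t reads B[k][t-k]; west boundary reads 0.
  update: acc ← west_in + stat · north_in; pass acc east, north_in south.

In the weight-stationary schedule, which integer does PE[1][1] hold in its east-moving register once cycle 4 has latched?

register = 6

WS on a 2×2 grid — tracing PE[1][1] and its feeders:
  t=0 PE[0][1]: acc=0 h=0 v=0
  t=0 PE[1][0]: acc=0 h=0 v=0
  t=0 PE[1][1]: acc=0 h=0 v=0
  t=1 PE[0][1]: acc=24 h=4 v=24
  t=1 PE[1][0]: acc=18 h=1 v=18
  t=1 PE[1][1]: acc=0 h=0 v=0
  t=2 PE[0][1]: acc=6 h=1 v=6
  t=2 PE[1][0]: acc=57 h=9 v=57
  t=2 PE[1][1]: acc=27 h=1 v=27
  t=3 PE[0][1]: acc=24 h=4 v=24
  t=3 PE[1][0]: acc=48 h=6 v=48
  t=3 PE[1][1]: acc=33 h=9 v=33
  t=4 PE[0][1]: acc=0 h=0 v=0
  t=4 PE[1][0]: acc=0 h=0 v=0
  t=4 PE[1][1]: acc=42 h=6 v=42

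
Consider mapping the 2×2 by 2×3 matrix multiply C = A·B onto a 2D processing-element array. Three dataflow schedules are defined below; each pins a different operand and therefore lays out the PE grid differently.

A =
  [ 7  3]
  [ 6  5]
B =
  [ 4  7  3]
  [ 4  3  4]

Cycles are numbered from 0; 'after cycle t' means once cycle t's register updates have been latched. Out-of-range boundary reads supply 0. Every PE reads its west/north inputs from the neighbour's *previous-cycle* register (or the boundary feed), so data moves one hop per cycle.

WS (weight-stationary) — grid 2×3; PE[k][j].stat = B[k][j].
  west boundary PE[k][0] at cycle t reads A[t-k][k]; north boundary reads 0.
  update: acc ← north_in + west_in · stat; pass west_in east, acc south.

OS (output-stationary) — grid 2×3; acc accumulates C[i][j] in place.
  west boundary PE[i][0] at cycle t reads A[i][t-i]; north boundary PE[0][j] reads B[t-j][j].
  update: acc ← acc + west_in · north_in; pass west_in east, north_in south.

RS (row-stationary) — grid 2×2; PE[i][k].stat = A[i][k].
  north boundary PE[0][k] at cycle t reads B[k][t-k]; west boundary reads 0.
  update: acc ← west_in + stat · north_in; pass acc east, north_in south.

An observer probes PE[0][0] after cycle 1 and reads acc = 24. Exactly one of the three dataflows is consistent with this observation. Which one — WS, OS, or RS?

WS (2×3 grid), PE[0][0]:
  after 0 — PE[0][0] acc=28, pass-E 7, pass-S 28
  after 1 — PE[0][0] acc=24, pass-E 6, pass-S 24
OS (2×3 grid), PE[0][0]:
  after 0 — PE[0][0] acc=28, pass-E 7, pass-S 4
  after 1 — PE[0][0] acc=40, pass-E 3, pass-S 4
RS (2×2 grid), PE[0][0]:
  after 0 — PE[0][0] acc=28, pass-E 28, pass-S 4
  after 1 — PE[0][0] acc=49, pass-E 49, pass-S 7

dataflow = WS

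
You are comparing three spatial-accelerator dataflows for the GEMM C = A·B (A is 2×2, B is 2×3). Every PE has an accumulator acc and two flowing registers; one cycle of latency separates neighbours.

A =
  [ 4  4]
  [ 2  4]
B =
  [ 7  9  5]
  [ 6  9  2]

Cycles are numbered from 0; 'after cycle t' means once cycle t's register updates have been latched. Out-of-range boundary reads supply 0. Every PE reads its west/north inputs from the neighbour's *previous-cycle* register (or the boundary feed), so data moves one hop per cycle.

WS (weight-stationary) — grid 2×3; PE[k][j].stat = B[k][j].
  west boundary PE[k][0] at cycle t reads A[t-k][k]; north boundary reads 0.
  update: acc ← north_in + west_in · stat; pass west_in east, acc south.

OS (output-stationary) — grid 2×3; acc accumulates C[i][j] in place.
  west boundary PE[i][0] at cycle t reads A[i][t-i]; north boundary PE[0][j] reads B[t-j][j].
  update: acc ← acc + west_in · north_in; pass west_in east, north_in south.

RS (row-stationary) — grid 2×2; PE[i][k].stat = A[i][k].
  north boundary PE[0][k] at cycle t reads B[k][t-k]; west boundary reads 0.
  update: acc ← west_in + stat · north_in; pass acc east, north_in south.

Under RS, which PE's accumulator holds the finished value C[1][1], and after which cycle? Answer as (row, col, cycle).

(row, col, cycle) = (1, 1, 3)

RS: C[1][1] accumulates in PE[1][1]:
  c0 r1c1: 0 / 0 / 0
  c1 r1c1: 0 / 0 / 0
  c2 r1c1: 38 / 38 / 6
  c3 r1c1: 54 / 54 / 9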